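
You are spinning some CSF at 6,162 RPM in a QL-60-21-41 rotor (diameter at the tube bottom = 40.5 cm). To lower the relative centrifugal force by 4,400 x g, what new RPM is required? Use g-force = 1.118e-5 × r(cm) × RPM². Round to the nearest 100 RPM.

≈ 4300 RPM

r = 40.5 / 2 = 20.25 cm
Current RCF = 1.118 × 10⁻⁵ × 20.25 × (6162)² = 1.118 × 10⁻⁵ × 20.25 × 37,970,244 ≈ 8,596.3 × g
Target RCF = 8,596.3 − 4,400 = 4,196.3 × g
N² = 4,196.3 / (22.6395 × 10⁻⁵) = 18,535,303
N ≈ √18,535,303 ≈ 4,305.3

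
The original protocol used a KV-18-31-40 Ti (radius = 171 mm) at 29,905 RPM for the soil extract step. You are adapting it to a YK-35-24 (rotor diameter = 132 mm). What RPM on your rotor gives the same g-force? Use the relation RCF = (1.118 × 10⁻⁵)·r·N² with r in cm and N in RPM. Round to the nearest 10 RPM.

Original rotor: r = 171 mm = 17.1 cm
RCF = 1.118 × 10⁻⁵ × r × N²
RCF_original = 1.118 × 10⁻⁵ × 17.1 × (29905)² = 1.118 × 10⁻⁵ × 17.1 × 894,309,025 ≈ 170,972.2 × g
Your rotor: r = 132 mm / 2 = 66 mm = 6.6 cm
170,972.2 = 1.118 × 10⁻⁵ × 6.6 × N²
N² = 170,972.2 / (7.3788 × 10⁻⁵) = 2,317,073,237
N ≈ √2,317,073,237 ≈ 48,136.0

≈ 48140 RPM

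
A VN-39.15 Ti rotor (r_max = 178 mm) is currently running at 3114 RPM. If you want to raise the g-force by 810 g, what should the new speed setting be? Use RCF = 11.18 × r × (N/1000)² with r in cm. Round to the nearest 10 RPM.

r = 178 mm = 17.8 cm
Current RCF = 11.18 × 17.8 × (3.114)² = 11.18 × 17.8 × 9.696996 ≈ 1,929.7 × g
Target RCF = 1,929.7 + 810 = 2,739.7 × g
(N/1000)² = 2,739.7 / 199.004 = 13.76706
N = 1000 × √13.76706 ≈ 3,710.4

N₂ ≈ 3710 RPM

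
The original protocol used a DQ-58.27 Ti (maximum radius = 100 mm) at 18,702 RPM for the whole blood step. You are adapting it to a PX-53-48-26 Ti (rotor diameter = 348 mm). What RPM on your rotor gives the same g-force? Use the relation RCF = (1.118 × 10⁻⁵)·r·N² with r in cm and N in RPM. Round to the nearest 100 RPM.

14200 RPM

Original rotor: r = 100 mm = 10.0 cm
RCF_original = 1.118 × 10⁻⁵ × 10 × (18702)² = 1.118 × 10⁻⁵ × 10 × 349,764,804 ≈ 39,103.7 × g
Your rotor: r = 348 mm / 2 = 174 mm = 17.4 cm
39,103.7 = 1.118 × 10⁻⁵ × 17.4 × N²
N² = 39,103.7 / (19.4532 × 10⁻⁵) = 201,014,229
N ≈ √201,014,229 ≈ 14,177.9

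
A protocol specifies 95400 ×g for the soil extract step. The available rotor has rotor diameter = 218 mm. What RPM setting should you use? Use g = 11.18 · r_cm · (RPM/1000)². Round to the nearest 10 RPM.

27980 RPM

r = 218 mm / 2 = 109 mm = 10.9 cm
95,400 = 11.18 × 10.9 × (N/1000)²
(N/1000)² = 95,400 / 121.862 = 782.8527
N = 1000 × √782.8527 ≈ 27,979.5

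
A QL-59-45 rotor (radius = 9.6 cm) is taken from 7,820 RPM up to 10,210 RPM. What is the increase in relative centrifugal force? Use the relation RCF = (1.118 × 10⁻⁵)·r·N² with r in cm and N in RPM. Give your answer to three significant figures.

4620 ×g

RCF₁ = 1.118 × 10⁻⁵ × 9.6 × (7820)² = 1.118 × 10⁻⁵ × 9.6 × 61,152,400 ≈ 6,563.4 × g
RCF₂ = 1.118 × 10⁻⁵ × 9.6 × (10210)² = 1.118 × 10⁻⁵ × 9.6 × 104,244,100 ≈ 11,188.3 × g
Increase = 11,188.3 − 6,563.4 = 4,624.9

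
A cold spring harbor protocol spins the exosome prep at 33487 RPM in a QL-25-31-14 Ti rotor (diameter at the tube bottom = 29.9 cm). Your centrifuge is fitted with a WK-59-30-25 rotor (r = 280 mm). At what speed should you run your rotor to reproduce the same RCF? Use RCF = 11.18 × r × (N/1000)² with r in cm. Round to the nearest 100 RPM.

24500 RPM

Original rotor: r = 29.9 / 2 = 14.95 cm
RCF_original = 11.18 × 14.95 × (33.487)² = 11.18 × 14.95 × 1,121.379169 ≈ 187,428.4 × g
Your rotor: r = 280 mm = 28.0 cm
187,428.4 = 11.18 × 28 × (N/1000)²
(N/1000)² = 187,428.4 / 313.04 = 598.7363
N = 1000 × √598.7363 ≈ 24,469.1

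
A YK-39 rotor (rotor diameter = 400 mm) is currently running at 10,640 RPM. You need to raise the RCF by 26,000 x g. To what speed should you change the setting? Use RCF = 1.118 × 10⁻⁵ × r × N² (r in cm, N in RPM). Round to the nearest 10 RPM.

≈ 15150 RPM

r = 400 mm / 2 = 200 mm = 20 cm
Current RCF = 1.118 × 10⁻⁵ × 20 × (10640)² = 1.118 × 10⁻⁵ × 20 × 113,209,600 ≈ 25,313.7 × g
Target RCF = 25,313.7 + 26,000 = 51,313.7 × g
N² = 51,313.7 / (22.36 × 10⁻⁵) = 229,488,819
N ≈ √229,488,819 ≈ 15,148.9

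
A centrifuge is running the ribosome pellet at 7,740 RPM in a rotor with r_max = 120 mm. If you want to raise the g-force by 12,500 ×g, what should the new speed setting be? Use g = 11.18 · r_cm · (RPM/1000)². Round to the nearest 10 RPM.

r = 120 mm = 12.0 cm
Current RCF = 11.18 × 12 × (7.74)² = 11.18 × 12 × 59.9076 ≈ 8,037.2 × g
Target RCF = 8,037.2 + 12,500 = 20,537.2 × g
(N/1000)² = 20,537.2 / 134.16 = 153.0799
N = 1000 × √153.0799 ≈ 12,372.5

12370 RPM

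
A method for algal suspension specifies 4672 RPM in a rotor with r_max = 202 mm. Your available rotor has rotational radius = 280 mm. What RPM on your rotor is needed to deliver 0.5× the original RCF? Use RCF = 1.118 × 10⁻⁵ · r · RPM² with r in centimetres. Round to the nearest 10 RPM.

≈ 2810 RPM

Original rotor: r = 202 mm = 20.2 cm
RCF_original = 1.118 × 10⁻⁵ × 20.2 × (4672)² = 1.118 × 10⁻⁵ × 20.2 × 21,827,584 ≈ 4,929.5 × g
Target RCF = 0.5 × 4,929.5 ≈ 2,464.8 × g
Your rotor: r = 280 mm = 28.0 cm
2,464.8 = 1.118 × 10⁻⁵ × 28 × N²
N² = 2,464.8 / (31.304 × 10⁻⁵) = 7,873,754
N ≈ √7,873,754 ≈ 2,806.0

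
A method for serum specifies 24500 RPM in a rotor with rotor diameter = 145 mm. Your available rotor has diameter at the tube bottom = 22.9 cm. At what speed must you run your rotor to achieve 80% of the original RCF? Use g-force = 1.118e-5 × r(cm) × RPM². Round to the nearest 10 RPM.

≈ 17440 RPM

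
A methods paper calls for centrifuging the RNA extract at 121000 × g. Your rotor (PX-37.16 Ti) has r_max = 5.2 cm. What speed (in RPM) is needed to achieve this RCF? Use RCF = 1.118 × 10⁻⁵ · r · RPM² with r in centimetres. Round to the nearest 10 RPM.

45620 RPM

RCF = 1.118 × 10⁻⁵ × r × N²
121,000 = 1.118 × 10⁻⁵ × 5.2 × N²
N² = 121,000 / (5.8136 × 10⁻⁵) = 2,081,326,545
N ≈ √2,081,326,545 ≈ 45,621.6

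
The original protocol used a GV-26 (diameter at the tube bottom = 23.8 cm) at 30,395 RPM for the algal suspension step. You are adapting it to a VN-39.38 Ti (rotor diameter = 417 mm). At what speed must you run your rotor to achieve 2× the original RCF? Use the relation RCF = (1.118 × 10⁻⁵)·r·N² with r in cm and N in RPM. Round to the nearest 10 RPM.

≈ 32470 RPM

Original rotor: r = 23.8 / 2 = 11.9 cm
RCF = 1.118 × 10⁻⁵ × r × N²
RCF_original = 1.118 × 10⁻⁵ × 11.9 × (30395)² = 1.118 × 10⁻⁵ × 11.9 × 923,856,025 ≈ 122,911.7 × g
Target RCF = 2 × 122,911.7 ≈ 245,823.4 × g
Your rotor: r = 417 mm / 2 = 208.5 mm = 20.85 cm
245,823.4 = 1.118 × 10⁻⁵ × 20.85 × N²
N² = 245,823.4 / (23.3103 × 10⁻⁵) = 1,054,569,868
N ≈ √1,054,569,868 ≈ 32,474.1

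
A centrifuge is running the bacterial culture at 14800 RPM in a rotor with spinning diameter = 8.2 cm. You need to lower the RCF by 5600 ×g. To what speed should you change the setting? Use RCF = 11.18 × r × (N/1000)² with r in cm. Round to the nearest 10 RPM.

≈ 9840 RPM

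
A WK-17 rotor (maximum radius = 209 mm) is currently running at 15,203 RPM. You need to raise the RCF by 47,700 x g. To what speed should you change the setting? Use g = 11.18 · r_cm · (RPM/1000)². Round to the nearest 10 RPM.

r = 209 mm = 20.9 cm
Current RCF = 11.18 × 20.9 × (15.203)² = 11.18 × 20.9 × 231.131209 ≈ 54,006.6 × g
Target RCF = 54,006.6 + 47,700 = 101,706.6 × g
(N/1000)² = 101,706.6 / 233.662 = 435.2723
N = 1000 × √435.2723 ≈ 20,863.2

≈ 20860 RPM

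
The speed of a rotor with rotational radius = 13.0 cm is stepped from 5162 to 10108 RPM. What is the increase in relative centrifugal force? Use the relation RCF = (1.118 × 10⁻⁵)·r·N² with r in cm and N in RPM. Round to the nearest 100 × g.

RCF₁ = 1.118 × 10⁻⁵ × 13 × (5162)² = 1.118 × 10⁻⁵ × 13 × 26,646,244 ≈ 3,872.8 × g
RCF₂ = 1.118 × 10⁻⁵ × 13 × (10108)² = 1.118 × 10⁻⁵ × 13 × 102,171,664 ≈ 14,849.6 × g
Increase = 14,849.6 − 3,872.8 = 10,976.8

11000 × g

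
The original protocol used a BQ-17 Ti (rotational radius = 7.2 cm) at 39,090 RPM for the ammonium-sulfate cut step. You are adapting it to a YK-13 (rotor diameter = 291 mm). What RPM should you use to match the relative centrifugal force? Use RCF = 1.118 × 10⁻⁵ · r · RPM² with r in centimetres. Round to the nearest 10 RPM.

≈ 27500 RPM

RCF_original = 1.118 × 10⁻⁵ × 7.2 × (39090)² = 1.118 × 10⁻⁵ × 7.2 × 1,528,028,100 ≈ 123,000.1 × g
Your rotor: r = 291 mm / 2 = 145.5 mm = 14.55 cm
123,000.1 = 1.118 × 10⁻⁵ × 14.55 × N²
N² = 123,000.1 / (16.2669 × 10⁻⁵) = 756,137,310
N ≈ √756,137,310 ≈ 27,498.0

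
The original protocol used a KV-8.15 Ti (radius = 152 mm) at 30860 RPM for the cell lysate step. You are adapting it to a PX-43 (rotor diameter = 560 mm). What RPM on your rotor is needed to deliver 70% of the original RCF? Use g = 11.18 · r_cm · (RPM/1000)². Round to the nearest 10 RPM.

Original rotor: r = 152 mm = 15.2 cm
RCF_original = 11.18 × 15.2 × (30.86)² = 11.18 × 15.2 × 952.3396 ≈ 161,836.8 × g
Target RCF = 0.7 × 161,836.8 ≈ 113,285.8 × g
Your rotor: r = 560 mm / 2 = 280 mm = 28 cm
113,285.8 = 11.18 × 28 × (N/1000)²
(N/1000)² = 113,285.8 / 313.04 = 361.8892
N = 1000 × √361.8892 ≈ 19,023.4

19020 RPM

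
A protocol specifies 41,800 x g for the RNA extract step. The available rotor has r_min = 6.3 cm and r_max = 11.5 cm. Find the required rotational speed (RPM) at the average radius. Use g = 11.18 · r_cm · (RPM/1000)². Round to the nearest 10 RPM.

≈ 20500 RPM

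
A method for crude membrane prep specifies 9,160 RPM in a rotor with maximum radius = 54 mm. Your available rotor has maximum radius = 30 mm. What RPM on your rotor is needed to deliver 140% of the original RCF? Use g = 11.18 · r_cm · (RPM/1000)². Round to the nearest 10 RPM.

14540 RPM

Original rotor: r = 54 mm = 5.4 cm
RCF_original = 11.18 × 5.4 × (9.16)² = 11.18 × 5.4 × 83.9056 ≈ 5,065.5 × g
Target RCF = 1.4 × 5,065.5 ≈ 7,091.7 × g
Your rotor: r = 30 mm = 3.0 cm
7,091.7 = 11.18 × 3 × (N/1000)²
(N/1000)² = 7,091.7 / 33.54 = 211.4401
N = 1000 × √211.4401 ≈ 14,541.0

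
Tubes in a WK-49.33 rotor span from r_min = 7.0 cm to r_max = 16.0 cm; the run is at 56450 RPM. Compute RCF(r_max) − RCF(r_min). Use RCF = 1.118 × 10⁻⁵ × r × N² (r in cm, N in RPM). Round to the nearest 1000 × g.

≈ 321000 x g

RCF_max = 1.118 × 10⁻⁵ × 16 × (56450)² = 1.118 × 10⁻⁵ × 16 × 3,186,602,500 ≈ 570,019.5 × g
RCF_min = 1.118 × 10⁻⁵ × 7 × (56450)² = 1.118 × 10⁻⁵ × 7 × 3,186,602,500 ≈ 249,383.5 × g
ΔRCF = 570,019.5 − 249,383.5 = 320,636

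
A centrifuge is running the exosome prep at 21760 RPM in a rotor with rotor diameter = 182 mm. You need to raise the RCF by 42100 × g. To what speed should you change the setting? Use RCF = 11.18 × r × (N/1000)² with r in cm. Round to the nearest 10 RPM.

r = 182 mm / 2 = 91 mm = 9.1 cm
Current RCF = 11.18 × 9.1 × (21.76)² = 11.18 × 9.1 × 473.4976 ≈ 48,172.7 × g
Target RCF = 48,172.7 + 42,100 = 90,272.7 × g
(N/1000)² = 90,272.7 / 101.738 = 887.3056
N = 1000 × √887.3056 ≈ 29,787.7

29790 RPM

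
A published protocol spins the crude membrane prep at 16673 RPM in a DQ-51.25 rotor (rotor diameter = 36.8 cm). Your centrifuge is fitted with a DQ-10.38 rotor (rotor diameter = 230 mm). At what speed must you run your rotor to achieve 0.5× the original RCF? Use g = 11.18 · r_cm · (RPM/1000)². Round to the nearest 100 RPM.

Original rotor: r = 36.8 / 2 = 18.4 cm
RCF = 11.18 × r × (N/1000)²
RCF_original = 11.18 × 18.4 × (16.673)² = 11.18 × 18.4 × 277.988929 ≈ 57,185.7 × g
Target RCF = 0.5 × 57,185.7 ≈ 28,592.8 × g
Your rotor: r = 230 mm / 2 = 115 mm = 11.5 cm
28,592.8 = 11.18 × 11.5 × (N/1000)²
(N/1000)² = 28,592.8 / 128.57 = 222.3909
N = 1000 × √222.3909 ≈ 14,912.8

14900 RPM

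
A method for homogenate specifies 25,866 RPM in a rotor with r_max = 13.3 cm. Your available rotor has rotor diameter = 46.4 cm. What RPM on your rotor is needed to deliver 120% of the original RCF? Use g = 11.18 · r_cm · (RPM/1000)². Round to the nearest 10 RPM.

≈ 21450 RPM

RCF_original = 11.18 × 13.3 × (25.866)² = 11.18 × 13.3 × 669.049956 ≈ 99,483.7 × g
Target RCF = 1.2 × 99,483.7 ≈ 119,380.4 × g
Your rotor: r = 46.4 / 2 = 23.2 cm
119,380.4 = 11.18 × 23.2 × (N/1000)²
(N/1000)² = 119,380.4 / 259.376 = 460.26
N = 1000 × √460.26 ≈ 21,453.7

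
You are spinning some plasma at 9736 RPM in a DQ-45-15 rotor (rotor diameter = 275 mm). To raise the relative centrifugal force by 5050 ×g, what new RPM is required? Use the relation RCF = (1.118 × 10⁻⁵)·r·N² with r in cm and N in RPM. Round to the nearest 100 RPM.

r = 275 mm / 2 = 137.5 mm = 13.75 cm
Current RCF = 1.118 × 10⁻⁵ × 13.75 × (9736)² = 1.118 × 10⁻⁵ × 13.75 × 94,789,696 ≈ 14,571.5 × g
Target RCF = 14,571.5 + 5,050 = 19,621.5 × g
N² = 19,621.5 / (15.3725 × 10⁻⁵) = 127,640,267
N ≈ √127,640,267 ≈ 11,297.8

≈ 11300 RPM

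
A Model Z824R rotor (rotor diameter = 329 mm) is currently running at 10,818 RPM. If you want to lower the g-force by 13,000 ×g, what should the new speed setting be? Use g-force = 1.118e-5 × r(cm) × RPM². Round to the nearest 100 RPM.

N₂ ≈ 6800 RPM

r = 329 mm / 2 = 164.5 mm = 16.45 cm
Current RCF = 1.118 × 10⁻⁵ × 16.45 × (10818)² = 1.118 × 10⁻⁵ × 16.45 × 117,029,124 ≈ 21,522.9 × g
Target RCF = 21,522.9 − 13,000 = 8,522.9 × g
N² = 8,522.9 / (18.3911 × 10⁻⁵) = 46,342,524
N ≈ √46,342,524 ≈ 6,807.5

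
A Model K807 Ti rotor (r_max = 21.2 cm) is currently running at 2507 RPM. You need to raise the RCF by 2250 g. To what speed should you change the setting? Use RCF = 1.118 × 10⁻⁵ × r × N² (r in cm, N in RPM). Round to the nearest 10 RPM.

≈ 3970 RPM

Current RCF = 1.118 × 10⁻⁵ × 21.2 × (2507)² = 1.118 × 10⁻⁵ × 21.2 × 6,285,049 ≈ 1,489.7 × g
Target RCF = 1,489.7 + 2,250 = 3,739.7 × g
N² = 3,739.7 / (23.7016 × 10⁻⁵) = 15,778,260
N ≈ √15,778,260 ≈ 3,972.2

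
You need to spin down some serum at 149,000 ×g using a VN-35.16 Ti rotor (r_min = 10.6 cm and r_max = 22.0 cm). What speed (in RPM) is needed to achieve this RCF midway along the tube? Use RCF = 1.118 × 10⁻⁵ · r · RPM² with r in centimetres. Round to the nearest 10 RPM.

r_avg = (10.6 + 22.0) / 2 = 16.3 cm
RCF = 1.118 × 10⁻⁵ × r × N²
149,000 = 1.118 × 10⁻⁵ × 16.3 × N²
N² = 149,000 / (18.2234 × 10⁻⁵) = 817,630,080
N ≈ √817,630,080 ≈ 28,594.2

≈ 28590 RPM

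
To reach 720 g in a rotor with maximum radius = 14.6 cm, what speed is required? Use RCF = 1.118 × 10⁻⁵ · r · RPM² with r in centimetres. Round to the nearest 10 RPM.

RCF = 1.118 × 10⁻⁵ × r × N²
720 = 1.118 × 10⁻⁵ × 14.6 × N²
N² = 720 / (16.3228 × 10⁻⁵) = 4,411,008
N ≈ √4,411,008 ≈ 2,100.2

2100 RPM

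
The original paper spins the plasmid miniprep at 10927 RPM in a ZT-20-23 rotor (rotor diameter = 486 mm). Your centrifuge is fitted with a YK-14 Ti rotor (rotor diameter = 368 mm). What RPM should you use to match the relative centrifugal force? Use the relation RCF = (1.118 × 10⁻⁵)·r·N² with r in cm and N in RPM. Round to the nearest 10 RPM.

≈ 12560 RPM

Original rotor: r = 486 mm / 2 = 243 mm = 24.3 cm
RCF_original = 1.118 × 10⁻⁵ × 24.3 × (10927)² = 1.118 × 10⁻⁵ × 24.3 × 119,399,329 ≈ 32,437.7 × g
Your rotor: r = 368 mm / 2 = 184 mm = 18.4 cm
32,437.7 = 1.118 × 10⁻⁵ × 18.4 × N²
N² = 32,437.7 / (20.5712 × 10⁻⁵) = 157,685,016
N ≈ √157,685,016 ≈ 12,557.3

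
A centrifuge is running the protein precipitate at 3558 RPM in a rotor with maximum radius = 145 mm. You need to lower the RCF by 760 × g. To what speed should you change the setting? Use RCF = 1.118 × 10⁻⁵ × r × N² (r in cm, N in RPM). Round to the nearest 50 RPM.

≈ 2800 RPM

r = 145 mm = 14.5 cm
Current RCF = 1.118 × 10⁻⁵ × 14.5 × (3558)² = 1.118 × 10⁻⁵ × 14.5 × 12,659,364 ≈ 2,052.2 × g
Target RCF = 2,052.2 − 760 = 1,292.2 × g
N² = 1,292.2 / (16.211 × 10⁻⁵) = 7,971,131
N ≈ √7,971,131 ≈ 2,823.3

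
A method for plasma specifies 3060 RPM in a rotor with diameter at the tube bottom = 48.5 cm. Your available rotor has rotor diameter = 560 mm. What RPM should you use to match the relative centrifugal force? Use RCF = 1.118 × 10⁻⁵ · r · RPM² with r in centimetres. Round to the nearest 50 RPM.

2850 RPM

Original rotor: r = 48.5 / 2 = 24.25 cm
RCF_original = 1.118 × 10⁻⁵ × 24.25 × (3060)² = 1.118 × 10⁻⁵ × 24.25 × 9,363,600 ≈ 2,538.6 × g
Your rotor: r = 560 mm / 2 = 280 mm = 28 cm
2,538.6 = 1.118 × 10⁻⁵ × 28 × N²
N² = 2,538.6 / (31.304 × 10⁻⁵) = 8,109,507
N ≈ √8,109,507 ≈ 2,847.7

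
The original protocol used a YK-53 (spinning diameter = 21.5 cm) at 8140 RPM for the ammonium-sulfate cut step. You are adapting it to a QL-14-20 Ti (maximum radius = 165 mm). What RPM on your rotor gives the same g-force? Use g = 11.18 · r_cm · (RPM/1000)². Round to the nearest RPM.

≈ 6570 RPM

Original rotor: r = 21.5 / 2 = 10.75 cm
RCF_original = 11.18 × 10.75 × (8.14)² = 11.18 × 10.75 × 66.2596 ≈ 7,963.4 × g
Your rotor: r = 165 mm = 16.5 cm
7,963.4 = 11.18 × 16.5 × (N/1000)²
(N/1000)² = 7,963.4 / 184.47 = 43.16908
N = 1000 × √43.16908 ≈ 6,570.3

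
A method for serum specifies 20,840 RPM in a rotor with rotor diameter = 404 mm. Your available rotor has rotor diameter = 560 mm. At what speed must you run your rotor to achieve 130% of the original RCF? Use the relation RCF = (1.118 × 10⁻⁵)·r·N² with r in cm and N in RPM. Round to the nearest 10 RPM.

Original rotor: r = 404 mm / 2 = 202 mm = 20.2 cm
RCF_original = 1.118 × 10⁻⁵ × 20.2 × (20840)² = 1.118 × 10⁻⁵ × 20.2 × 434,305,600 ≈ 98,081.8 × g
Target RCF = 1.3 × 98,081.8 ≈ 127,506.3 × g
Your rotor: r = 560 mm / 2 = 280 mm = 28 cm
127,506.3 = 1.118 × 10⁻⁵ × 28 × N²
N² = 127,506.3 / (31.304 × 10⁻⁵) = 407,316,317
N ≈ √407,316,317 ≈ 20,182.1

≈ 20180 RPM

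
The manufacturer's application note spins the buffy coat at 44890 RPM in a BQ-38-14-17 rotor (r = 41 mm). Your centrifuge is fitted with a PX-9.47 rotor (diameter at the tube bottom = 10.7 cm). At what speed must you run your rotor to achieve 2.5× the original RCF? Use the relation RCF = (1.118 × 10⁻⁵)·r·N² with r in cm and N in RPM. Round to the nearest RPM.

≈ 62135 RPM

Original rotor: r = 41 mm = 4.1 cm
RCF_original = 1.118 × 10⁻⁵ × 4.1 × (44890)² = 1.118 × 10⁻⁵ × 4.1 × 2,015,112,100 ≈ 92,368.7 × g
Target RCF = 2.5 × 92,368.7 ≈ 230,921.8 × g
Your rotor: r = 10.7 / 2 = 5.35 cm
230,921.8 = 1.118 × 10⁻⁵ × 5.35 × N²
N² = 230,921.8 / (5.9813 × 10⁻⁵) = 3,860,729,273
N ≈ √3,860,729,273 ≈ 62,134.8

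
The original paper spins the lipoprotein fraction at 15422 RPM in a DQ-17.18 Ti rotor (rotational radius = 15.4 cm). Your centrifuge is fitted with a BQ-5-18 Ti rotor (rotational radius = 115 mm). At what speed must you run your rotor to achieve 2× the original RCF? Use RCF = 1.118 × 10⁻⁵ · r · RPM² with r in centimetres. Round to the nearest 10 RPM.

≈ 25240 RPM

RCF = 1.118 × 10⁻⁵ × r × N²
RCF_original = 1.118 × 10⁻⁵ × 15.4 × (15422)² = 1.118 × 10⁻⁵ × 15.4 × 237,838,084 ≈ 40,949.1 × g
Target RCF = 2 × 40,949.1 ≈ 81,898.2 × g
Your rotor: r = 115 mm = 11.5 cm
81,898.2 = 1.118 × 10⁻⁵ × 11.5 × N²
N² = 81,898.2 / (12.857 × 10⁻⁵) = 636,993,078
N ≈ √636,993,078 ≈ 25,238.7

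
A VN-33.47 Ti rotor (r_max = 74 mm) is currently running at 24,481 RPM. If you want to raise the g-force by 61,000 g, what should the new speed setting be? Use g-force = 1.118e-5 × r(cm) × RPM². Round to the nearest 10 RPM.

r = 74 mm = 7.4 cm
Current RCF = 1.118 × 10⁻⁵ × 7.4 × (24481)² = 1.118 × 10⁻⁵ × 7.4 × 599,319,361 ≈ 49,582.9 × g
Target RCF = 49,582.9 + 61,000 = 110,582.9 × g
N² = 110,582.9 / (8.2732 × 10⁻⁵) = 1,336,639,994
N ≈ √1,336,639,994 ≈ 36,560.1

≈ 36560 RPM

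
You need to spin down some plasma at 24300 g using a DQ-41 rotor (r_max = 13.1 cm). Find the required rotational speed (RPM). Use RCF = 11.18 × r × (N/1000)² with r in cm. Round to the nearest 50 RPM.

12900 RPM

24,300 = 11.18 × 13.1 × (N/1000)²
(N/1000)² = 24,300 / 146.458 = 165.9179
N = 1000 × √165.9179 ≈ 12,880.9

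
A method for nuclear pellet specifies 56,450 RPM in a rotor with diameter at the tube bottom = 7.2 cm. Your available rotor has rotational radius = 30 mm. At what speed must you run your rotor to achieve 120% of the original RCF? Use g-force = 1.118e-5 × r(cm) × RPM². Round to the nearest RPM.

67740 RPM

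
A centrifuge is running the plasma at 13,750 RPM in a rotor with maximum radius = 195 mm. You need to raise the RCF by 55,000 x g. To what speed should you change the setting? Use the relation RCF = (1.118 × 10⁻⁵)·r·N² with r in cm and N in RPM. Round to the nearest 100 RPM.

≈ 21000 RPM

r = 195 mm = 19.5 cm
Current RCF = 1.118 × 10⁻⁵ × 19.5 × (13750)² = 1.118 × 10⁻⁵ × 19.5 × 189,062,500 ≈ 41,217.5 × g
Target RCF = 41,217.5 + 55,000 = 96,217.5 × g
N² = 96,217.5 / (21.801 × 10⁻⁵) = 441,344,434
N ≈ √441,344,434 ≈ 21,008.2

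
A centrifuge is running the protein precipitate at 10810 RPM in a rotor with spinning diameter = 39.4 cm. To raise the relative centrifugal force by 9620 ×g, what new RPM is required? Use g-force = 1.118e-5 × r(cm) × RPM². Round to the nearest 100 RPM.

N₂ ≈ 12700 RPM

r = 39.4 / 2 = 19.7 cm
Current RCF = 1.118 × 10⁻⁵ × 19.7 × (10810)² = 1.118 × 10⁻⁵ × 19.7 × 116,856,100 ≈ 25,737.1 × g
Target RCF = 25,737.1 + 9,620 = 35,357.1 × g
N² = 35,357.1 / (22.0246 × 10⁻⁵) = 160,534,584
N ≈ √160,534,584 ≈ 12,670.2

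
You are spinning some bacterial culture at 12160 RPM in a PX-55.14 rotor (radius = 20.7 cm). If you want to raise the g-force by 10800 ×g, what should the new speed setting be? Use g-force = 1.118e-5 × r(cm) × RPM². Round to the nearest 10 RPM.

Current RCF = 1.118 × 10⁻⁵ × 20.7 × (12160)² = 1.118 × 10⁻⁵ × 20.7 × 147,865,600 ≈ 34,219.9 × g
Target RCF = 34,219.9 + 10,800 = 45,019.9 × g
N² = 45,019.9 / (23.1426 × 10⁻⁵) = 194,532,594
N ≈ √194,532,594 ≈ 13,947.5

13950 RPM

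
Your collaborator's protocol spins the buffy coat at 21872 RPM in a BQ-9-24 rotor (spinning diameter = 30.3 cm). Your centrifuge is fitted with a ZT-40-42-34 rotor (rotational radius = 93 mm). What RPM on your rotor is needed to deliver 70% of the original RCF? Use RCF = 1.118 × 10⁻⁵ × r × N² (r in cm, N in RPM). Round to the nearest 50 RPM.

Original rotor: r = 30.3 / 2 = 15.15 cm
RCF_original = 1.118 × 10⁻⁵ × 15.15 × (21872)² = 1.118 × 10⁻⁵ × 15.15 × 478,384,384 ≈ 81,027.3 × g
Target RCF = 0.7 × 81,027.3 ≈ 56,719.1 × g
Your rotor: r = 93 mm = 9.3 cm
56,719.1 = 1.118 × 10⁻⁵ × 9.3 × N²
N² = 56,719.1 / (10.3974 × 10⁻⁵) = 545,512,340
N ≈ √545,512,340 ≈ 23,356.2

≈ 23350 RPM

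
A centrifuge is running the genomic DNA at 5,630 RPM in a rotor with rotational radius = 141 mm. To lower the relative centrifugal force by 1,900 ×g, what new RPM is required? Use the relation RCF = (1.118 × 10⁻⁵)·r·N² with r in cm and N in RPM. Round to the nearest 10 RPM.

r = 141 mm = 14.1 cm
Current RCF = 1.118 × 10⁻⁵ × 14.1 × (5630)² = 1.118 × 10⁻⁵ × 14.1 × 31,696,900 ≈ 4,996.6 × g
Target RCF = 4,996.6 − 1,900 = 3,096.6 × g
N² = 3,096.6 / (15.7638 × 10⁻⁵) = 19,643,741
N ≈ √19,643,741 ≈ 4,432.1

N₂ ≈ 4430 RPM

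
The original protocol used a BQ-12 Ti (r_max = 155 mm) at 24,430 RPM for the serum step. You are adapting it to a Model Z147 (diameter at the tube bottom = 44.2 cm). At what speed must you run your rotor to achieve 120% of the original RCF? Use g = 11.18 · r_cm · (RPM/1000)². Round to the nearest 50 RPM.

22400 RPM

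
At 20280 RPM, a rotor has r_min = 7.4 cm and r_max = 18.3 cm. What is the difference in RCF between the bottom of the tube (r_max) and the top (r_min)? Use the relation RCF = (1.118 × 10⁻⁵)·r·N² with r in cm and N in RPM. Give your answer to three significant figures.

ΔRCF = 1.118 × 10⁻⁵ × (r_max − r_min) × N² = 1.118 × 10⁻⁵ × 10.9 × 411,278,400 ≈ 50,119.2

ΔRCF ≈ 50100 ×g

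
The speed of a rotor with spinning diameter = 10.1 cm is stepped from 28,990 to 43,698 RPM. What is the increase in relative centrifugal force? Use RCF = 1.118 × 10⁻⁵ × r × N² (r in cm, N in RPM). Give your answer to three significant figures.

r = 10.1 / 2 = 5.05 cm
RCF₁ = 1.118 × 10⁻⁵ × 5.05 × (28990)² = 1.118 × 10⁻⁵ × 5.05 × 840,420,100 ≈ 47,449.3 × g
RCF₂ = 1.118 × 10⁻⁵ × 5.05 × (43698)² = 1.118 × 10⁻⁵ × 5.05 × 1,909,515,204 ≈ 107,809.3 × g
Increase = 107,809.3 − 47,449.3 = 60,360

≈ 60400 ×g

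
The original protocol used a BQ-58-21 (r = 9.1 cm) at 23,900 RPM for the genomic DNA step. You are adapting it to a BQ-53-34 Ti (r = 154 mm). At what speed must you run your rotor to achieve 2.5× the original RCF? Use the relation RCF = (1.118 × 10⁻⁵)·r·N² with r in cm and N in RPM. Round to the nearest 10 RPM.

≈ 29050 RPM

RCF = 1.118 × 10⁻⁵ × r × N²
RCF_original = 1.118 × 10⁻⁵ × 9.1 × (23900)² = 1.118 × 10⁻⁵ × 9.1 × 571,210,000 ≈ 58,113.8 × g
Target RCF = 2.5 × 58,113.8 ≈ 145,284.5 × g
Your rotor: r = 154 mm = 15.4 cm
145,284.5 = 1.118 × 10⁻⁵ × 15.4 × N²
N² = 145,284.5 / (17.2172 × 10⁻⁵) = 843,833,492
N ≈ √843,833,492 ≈ 29,048.8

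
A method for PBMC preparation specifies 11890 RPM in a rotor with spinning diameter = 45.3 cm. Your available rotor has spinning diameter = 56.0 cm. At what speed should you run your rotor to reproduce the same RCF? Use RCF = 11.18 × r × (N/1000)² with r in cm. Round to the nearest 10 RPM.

Original rotor: r = 45.3 / 2 = 22.65 cm
RCF_original = 11.18 × 22.65 × (11.89)² = 11.18 × 22.65 × 141.3721 ≈ 35,799.2 × g
Your rotor: r = 56.0 / 2 = 28 cm
35,799.2 = 11.18 × 28 × (N/1000)²
(N/1000)² = 35,799.2 / 313.04 = 114.3598
N = 1000 × √114.3598 ≈ 10,693.9

10690 RPM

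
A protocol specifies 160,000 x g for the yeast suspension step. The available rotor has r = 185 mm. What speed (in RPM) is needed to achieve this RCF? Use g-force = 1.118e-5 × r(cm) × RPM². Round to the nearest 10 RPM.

N ≈ 27810 RPM

r = 185 mm = 18.5 cm
160,000 = 1.118 × 10⁻⁵ × 18.5 × N²
N² = 160,000 / (20.683 × 10⁻⁵) = 773,582,169
N ≈ √773,582,169 ≈ 27,813.3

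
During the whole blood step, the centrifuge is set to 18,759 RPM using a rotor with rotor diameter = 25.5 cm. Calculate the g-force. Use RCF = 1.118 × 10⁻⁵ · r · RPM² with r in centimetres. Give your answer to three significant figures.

50200 x g

r = 25.5 / 2 = 12.75 cm
RCF = 1.118 × 10⁻⁵ × 12.75 × (18759)² = 1.118 × 10⁻⁵ × 12.75 × 351,900,081 ≈ 50,161.6 × g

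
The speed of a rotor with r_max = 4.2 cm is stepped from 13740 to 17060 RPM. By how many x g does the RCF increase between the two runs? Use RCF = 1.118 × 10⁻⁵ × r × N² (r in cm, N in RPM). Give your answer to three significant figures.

RCF₁ = 1.118 × 10⁻⁵ × 4.2 × (13740)² = 1.118 × 10⁻⁵ × 4.2 × 188,787,600 ≈ 8,864.7 × g
RCF₂ = 1.118 × 10⁻⁵ × 4.2 × (17060)² = 1.118 × 10⁻⁵ × 4.2 × 291,043,600 ≈ 13,666.2 × g
Increase = 13,666.2 − 8,864.7 = 4,801.5

4800 x g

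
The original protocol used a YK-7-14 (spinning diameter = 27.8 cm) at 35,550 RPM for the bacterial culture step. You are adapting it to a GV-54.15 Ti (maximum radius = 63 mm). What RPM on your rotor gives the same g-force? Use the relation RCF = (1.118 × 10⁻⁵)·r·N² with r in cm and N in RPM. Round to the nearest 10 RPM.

Original rotor: r = 27.8 / 2 = 13.9 cm
RCF = 1.118 × 10⁻⁵ × r × N²
RCF_original = 1.118 × 10⁻⁵ × 13.9 × (35550)² = 1.118 × 10⁻⁵ × 13.9 × 1,263,802,500 ≈ 196,397.4 × g
Your rotor: r = 63 mm = 6.3 cm
196,397.4 = 1.118 × 10⁻⁵ × 6.3 × N²
N² = 196,397.4 / (7.0434 × 10⁻⁵) = 2,788,389,130
N ≈ √2,788,389,130 ≈ 52,805.2

52810 RPM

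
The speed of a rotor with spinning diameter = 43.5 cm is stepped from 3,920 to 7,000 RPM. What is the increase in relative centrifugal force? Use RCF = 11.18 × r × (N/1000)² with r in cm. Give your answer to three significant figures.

r = 43.5 / 2 = 21.75 cm
RCF₁ = 11.18 × 21.75 × (3.92)² = 11.18 × 21.75 × 15.3664 ≈ 3,736.6 × g
RCF₂ = 11.18 × 21.75 × (7)² = 11.18 × 21.75 × 49 ≈ 11,915.1 × g
Increase = 11,915.1 − 3,736.6 = 8,178.5

≈ 8180 x g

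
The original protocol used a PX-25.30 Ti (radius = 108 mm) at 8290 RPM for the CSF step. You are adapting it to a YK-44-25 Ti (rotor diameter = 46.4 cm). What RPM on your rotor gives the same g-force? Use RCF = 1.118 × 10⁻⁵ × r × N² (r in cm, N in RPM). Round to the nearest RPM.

≈ 5656 RPM

Original rotor: r = 108 mm = 10.8 cm
RCF_original = 1.118 × 10⁻⁵ × 10.8 × (8290)² = 1.118 × 10⁻⁵ × 10.8 × 68,724,100 ≈ 8,298 × g
Your rotor: r = 46.4 / 2 = 23.2 cm
8,298 = 1.118 × 10⁻⁵ × 23.2 × N²
N² = 8,298 / (25.9376 × 10⁻⁵) = 31,992,166
N ≈ √31,992,166 ≈ 5,656.2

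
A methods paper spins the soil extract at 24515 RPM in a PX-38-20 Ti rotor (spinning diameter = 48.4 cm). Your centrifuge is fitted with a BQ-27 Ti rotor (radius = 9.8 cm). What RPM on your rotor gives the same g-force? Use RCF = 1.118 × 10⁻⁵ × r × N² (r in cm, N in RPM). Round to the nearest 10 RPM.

≈ 38520 RPM

Original rotor: r = 48.4 / 2 = 24.2 cm
RCF_original = 1.118 × 10⁻⁵ × 24.2 × (24515)² = 1.118 × 10⁻⁵ × 24.2 × 600,985,225 ≈ 162,600.2 × g
162,600.2 = 1.118 × 10⁻⁵ × 9.8 × N²
N² = 162,600.2 / (10.9564 × 10⁻⁵) = 1,484,065,934
N ≈ √1,484,065,934 ≈ 38,523.6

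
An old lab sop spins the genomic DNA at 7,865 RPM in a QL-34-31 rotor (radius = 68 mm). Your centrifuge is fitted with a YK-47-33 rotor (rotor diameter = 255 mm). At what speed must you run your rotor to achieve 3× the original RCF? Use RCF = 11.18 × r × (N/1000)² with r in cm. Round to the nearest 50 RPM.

9950 RPM

Original rotor: r = 68 mm = 6.8 cm
RCF_original = 11.18 × 6.8 × (7.865)² = 11.18 × 6.8 × 61.858225 ≈ 4,702.7 × g
Target RCF = 3 × 4,702.7 ≈ 14,108.1 × g
Your rotor: r = 255 mm / 2 = 127.5 mm = 12.75 cm
14,108.1 = 11.18 × 12.75 × (N/1000)²
(N/1000)² = 14,108.1 / 142.545 = 98.97296
N = 1000 × √98.97296 ≈ 9,948.5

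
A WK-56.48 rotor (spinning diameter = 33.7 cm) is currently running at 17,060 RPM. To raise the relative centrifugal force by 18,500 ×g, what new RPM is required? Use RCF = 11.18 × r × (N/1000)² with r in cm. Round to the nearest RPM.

r = 33.7 / 2 = 16.85 cm
Current RCF = 11.18 × 16.85 × (17.06)² = 11.18 × 16.85 × 291.0436 ≈ 54,827.7 × g
Target RCF = 54,827.7 + 18,500 = 73,327.7 × g
(N/1000)² = 73,327.7 / 188.383 = 389.248
N = 1000 × √389.248 ≈ 19,729.4

N₂ ≈ 19729 RPM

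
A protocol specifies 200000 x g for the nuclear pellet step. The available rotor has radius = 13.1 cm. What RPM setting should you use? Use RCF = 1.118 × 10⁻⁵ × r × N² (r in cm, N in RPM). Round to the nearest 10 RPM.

200,000 = 1.118 × 10⁻⁵ × 13.1 × N²
N² = 200,000 / (14.6458 × 10⁻⁵) = 1,365,579,210
N ≈ √1,365,579,210 ≈ 36,953.7

36950 RPM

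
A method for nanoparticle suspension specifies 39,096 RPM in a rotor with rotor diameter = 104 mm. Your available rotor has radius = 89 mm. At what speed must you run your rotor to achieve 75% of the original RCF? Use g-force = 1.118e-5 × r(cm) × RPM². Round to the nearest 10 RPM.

≈ 25880 RPM

Original rotor: r = 104 mm / 2 = 52 mm = 5.2 cm
RCF_original = 1.118 × 10⁻⁵ × 5.2 × (39096)² = 1.118 × 10⁻⁵ × 5.2 × 1,528,497,216 ≈ 88,860.7 × g
Target RCF = 0.75 × 88,860.7 ≈ 66,645.5 × g
Your rotor: r = 89 mm = 8.9 cm
66,645.5 = 1.118 × 10⁻⁵ × 8.9 × N²
N² = 66,645.5 / (9.9502 × 10⁻⁵) = 669,790,557
N ≈ √669,790,557 ≈ 25,880.3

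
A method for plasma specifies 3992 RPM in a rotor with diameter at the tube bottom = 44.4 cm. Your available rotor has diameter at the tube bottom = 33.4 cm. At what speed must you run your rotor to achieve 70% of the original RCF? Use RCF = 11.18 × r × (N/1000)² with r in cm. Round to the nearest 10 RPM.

Original rotor: r = 44.4 / 2 = 22.2 cm
RCF_original = 11.18 × 22.2 × (3.992)² = 11.18 × 22.2 × 15.936064 ≈ 3,955.3 × g
Target RCF = 0.7 × 3,955.3 ≈ 2,768.7 × g
Your rotor: r = 33.4 / 2 = 16.7 cm
2,768.7 = 11.18 × 16.7 × (N/1000)²
(N/1000)² = 2,768.7 / 186.706 = 14.8292
N = 1000 × √14.8292 ≈ 3,850.9

≈ 3850 RPM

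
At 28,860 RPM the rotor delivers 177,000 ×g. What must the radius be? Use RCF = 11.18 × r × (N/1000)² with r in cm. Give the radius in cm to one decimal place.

r ≈ 19.0 cm

177000 = 11.18 × r × (28.86)²
r = 177000 / (11.18 × 832.8996) = 177000 / 9311.818 ≈ 19.008 cm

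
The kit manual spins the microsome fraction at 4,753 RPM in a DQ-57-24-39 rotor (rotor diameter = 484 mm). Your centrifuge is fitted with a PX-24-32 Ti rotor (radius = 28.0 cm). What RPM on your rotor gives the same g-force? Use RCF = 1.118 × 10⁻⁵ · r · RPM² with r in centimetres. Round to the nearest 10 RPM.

≈ 4420 RPM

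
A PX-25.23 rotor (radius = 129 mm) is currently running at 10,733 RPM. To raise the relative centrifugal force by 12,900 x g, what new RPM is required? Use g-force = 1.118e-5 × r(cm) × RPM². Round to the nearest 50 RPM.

14300 RPM

r = 129 mm = 12.9 cm
Current RCF = 1.118 × 10⁻⁵ × 12.9 × (10733)² = 1.118 × 10⁻⁵ × 12.9 × 115,197,289 ≈ 16,614 × g
Target RCF = 16,614 + 12,900 = 29,514 × g
N² = 29,514 / (14.4222 × 10⁻⁵) = 204,642,842
N ≈ √204,642,842 ≈ 14,305.3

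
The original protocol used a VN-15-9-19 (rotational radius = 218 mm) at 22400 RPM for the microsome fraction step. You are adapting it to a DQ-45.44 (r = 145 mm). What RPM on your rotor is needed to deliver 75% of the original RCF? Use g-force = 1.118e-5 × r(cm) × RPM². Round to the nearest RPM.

Original rotor: r = 218 mm = 21.8 cm
RCF_original = 1.118 × 10⁻⁵ × 21.8 × (22400)² = 1.118 × 10⁻⁵ × 21.8 × 501,760,000 ≈ 122,291 × g
Target RCF = 0.75 × 122,291 ≈ 91,718.2 × g
Your rotor: r = 145 mm = 14.5 cm
91,718.2 = 1.118 × 10⁻⁵ × 14.5 × N²
N² = 91,718.2 / (16.211 × 10⁻⁵) = 565,777,558
N ≈ √565,777,558 ≈ 23,786.1

≈ 23786 RPM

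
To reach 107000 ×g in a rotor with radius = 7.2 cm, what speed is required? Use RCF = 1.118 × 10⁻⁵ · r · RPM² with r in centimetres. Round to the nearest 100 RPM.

36500 RPM

107,000 = 1.118 × 10⁻⁵ × 7.2 × N²
N² = 107,000 / (8.0496 × 10⁻⁵) = 1,329,258,597
N ≈ √1,329,258,597 ≈ 36,459.0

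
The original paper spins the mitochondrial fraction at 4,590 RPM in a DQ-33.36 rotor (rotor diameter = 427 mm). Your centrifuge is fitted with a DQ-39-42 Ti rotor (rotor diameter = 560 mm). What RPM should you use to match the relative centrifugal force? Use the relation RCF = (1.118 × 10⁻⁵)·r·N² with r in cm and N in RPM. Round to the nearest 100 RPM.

Original rotor: r = 427 mm / 2 = 213.5 mm = 21.35 cm
RCF = 1.118 × 10⁻⁵ × r × N²
RCF_original = 1.118 × 10⁻⁵ × 21.35 × (4590)² = 1.118 × 10⁻⁵ × 21.35 × 21,068,100 ≈ 5,028.8 × g
Your rotor: r = 560 mm / 2 = 280 mm = 28 cm
5,028.8 = 1.118 × 10⁻⁵ × 28 × N²
N² = 5,028.8 / (31.304 × 10⁻⁵) = 16,064,401
N ≈ √16,064,401 ≈ 4,008.0

≈ 4000 RPM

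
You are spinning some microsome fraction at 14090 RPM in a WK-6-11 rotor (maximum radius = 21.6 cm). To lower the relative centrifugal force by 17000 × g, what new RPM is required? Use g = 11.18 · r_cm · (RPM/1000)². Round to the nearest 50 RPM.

Current RCF = 11.18 × 21.6 × (14.09)² = 11.18 × 21.6 × 198.5281 ≈ 47,942.2 × g
Target RCF = 47,942.2 − 17,000 = 30,942.2 × g
(N/1000)² = 30,942.2 / 241.488 = 128.1314
N = 1000 × √128.1314 ≈ 11,319.5

N₂ ≈ 11300 RPM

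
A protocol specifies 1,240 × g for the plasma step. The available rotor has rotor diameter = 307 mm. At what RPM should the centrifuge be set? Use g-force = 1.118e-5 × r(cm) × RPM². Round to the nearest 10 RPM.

≈ 2690 RPM

r = 307 mm / 2 = 153.5 mm = 15.35 cm
1,240 = 1.118 × 10⁻⁵ × 15.35 × N²
N² = 1,240 / (17.1613 × 10⁻⁵) = 7,225,560
N ≈ √7,225,560 ≈ 2,688.0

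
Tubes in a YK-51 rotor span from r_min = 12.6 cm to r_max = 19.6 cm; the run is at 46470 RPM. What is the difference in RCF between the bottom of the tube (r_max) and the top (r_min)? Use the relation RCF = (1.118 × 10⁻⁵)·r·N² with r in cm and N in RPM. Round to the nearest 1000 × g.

RCF_max = 1.118 × 10⁻⁵ × 19.6 × (46470)² = 1.118 × 10⁻⁵ × 19.6 × 2,159,460,900 ≈ 473,198.3 × g
RCF_min = 1.118 × 10⁻⁵ × 12.6 × (46470)² = 1.118 × 10⁻⁵ × 12.6 × 2,159,460,900 ≈ 304,198.9 × g
ΔRCF = 473,198.3 − 304,198.9 = 168,999.4

169000 g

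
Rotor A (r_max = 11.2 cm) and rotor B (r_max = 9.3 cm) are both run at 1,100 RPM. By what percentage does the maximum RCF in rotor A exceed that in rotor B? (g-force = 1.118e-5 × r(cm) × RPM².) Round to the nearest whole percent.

20%

At equal RPM, RCF scales linearly with r: ratio = 11.2 / 9.3 = 1.2043.
So rotor A delivers 20.4% more g-force.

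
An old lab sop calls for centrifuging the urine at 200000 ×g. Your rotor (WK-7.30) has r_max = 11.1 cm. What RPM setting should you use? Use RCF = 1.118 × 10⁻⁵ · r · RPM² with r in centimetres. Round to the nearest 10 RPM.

RCF = 1.118 × 10⁻⁵ × r × N²
200,000 = 1.118 × 10⁻⁵ × 11.1 × N²
N² = 200,000 / (12.4098 × 10⁻⁵) = 1,611,629,519
N ≈ √1,611,629,519 ≈ 40,145.1

40150 RPM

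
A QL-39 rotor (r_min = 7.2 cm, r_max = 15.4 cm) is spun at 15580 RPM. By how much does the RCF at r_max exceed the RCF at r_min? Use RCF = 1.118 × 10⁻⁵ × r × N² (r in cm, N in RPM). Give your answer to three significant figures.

≈ 22300 × g

ΔRCF = 1.118 × 10⁻⁵ × (r_max − r_min) × N² = 1.118 × 10⁻⁵ × 8.2 × 242,736,400 ≈ 22,253.1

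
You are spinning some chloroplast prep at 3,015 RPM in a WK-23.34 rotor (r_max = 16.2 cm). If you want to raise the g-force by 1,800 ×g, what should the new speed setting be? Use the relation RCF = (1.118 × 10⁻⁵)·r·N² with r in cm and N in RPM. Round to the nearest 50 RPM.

N₂ ≈ 4350 RPM

Current RCF = 1.118 × 10⁻⁵ × 16.2 × (3015)² = 1.118 × 10⁻⁵ × 16.2 × 9,090,225 ≈ 1,646.4 × g
Target RCF = 1,646.4 + 1,800 = 3,446.4 × g
N² = 3,446.4 / (18.1116 × 10⁻⁵) = 19,028,689
N ≈ √19,028,689 ≈ 4,362.2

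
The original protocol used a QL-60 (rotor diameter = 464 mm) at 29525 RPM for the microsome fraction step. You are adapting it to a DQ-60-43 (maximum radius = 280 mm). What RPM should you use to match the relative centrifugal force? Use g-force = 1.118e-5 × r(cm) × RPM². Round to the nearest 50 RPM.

26900 RPM

Original rotor: r = 464 mm / 2 = 232 mm = 23.2 cm
RCF_original = 1.118 × 10⁻⁵ × 23.2 × (29525)² = 1.118 × 10⁻⁵ × 23.2 × 871,725,625 ≈ 226,104.7 × g
Your rotor: r = 280 mm = 28.0 cm
226,104.7 = 1.118 × 10⁻⁵ × 28 × N²
N² = 226,104.7 / (31.304 × 10⁻⁵) = 722,286,928
N ≈ √722,286,928 ≈ 26,875.4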